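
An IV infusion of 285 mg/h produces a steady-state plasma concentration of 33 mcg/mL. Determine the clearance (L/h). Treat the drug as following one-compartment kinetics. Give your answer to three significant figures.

8.64 L/h

At steady state, infusion rate = CL × Css, so CL = rate / Css.
CL = 285 / 33 = 8.636 L/h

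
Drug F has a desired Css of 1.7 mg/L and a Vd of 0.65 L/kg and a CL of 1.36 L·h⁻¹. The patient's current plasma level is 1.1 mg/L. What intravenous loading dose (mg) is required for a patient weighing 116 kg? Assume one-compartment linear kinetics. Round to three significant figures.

45.2 mg

Vd = 0.65 L/kg × 116 kg = 75.40 L
Concentration deficit ΔC = 1.7 − 1.1 = 0.6000 mg/L
LD = Vd × ΔC = 75.40 × 0.6000 = 45.24 mg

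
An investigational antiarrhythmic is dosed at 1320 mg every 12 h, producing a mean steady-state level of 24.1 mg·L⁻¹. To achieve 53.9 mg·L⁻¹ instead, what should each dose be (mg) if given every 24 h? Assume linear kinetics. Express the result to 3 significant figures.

5900 mg

With linear kinetics, Css is proportional to dose rate (D/τ) at fixed clearance.
D₂ = D₁ × (Css,target / Css,current) × (τ₂/τ₁) = 1320 × (53.9/24.1) × (24/12) = 5904 mg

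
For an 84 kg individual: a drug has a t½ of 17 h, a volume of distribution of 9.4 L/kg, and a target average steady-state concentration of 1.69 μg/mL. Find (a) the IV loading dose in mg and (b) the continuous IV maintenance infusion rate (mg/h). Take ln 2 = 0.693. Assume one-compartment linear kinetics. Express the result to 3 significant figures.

Vd = 9.4 L/kg × 84 kg = 789.6 L
LD = Vd × C = 789.6 × 1.69 = 1334 mg
CL = 0.693 × Vd / t½ = 0.693 × 789.6 / 17 = 32.19 L/h
Infusion rate = CL × Css = 32.19 × 1.69 = 54.40 mg/h

(a) 1330 mg; (b) 54.4 mg/h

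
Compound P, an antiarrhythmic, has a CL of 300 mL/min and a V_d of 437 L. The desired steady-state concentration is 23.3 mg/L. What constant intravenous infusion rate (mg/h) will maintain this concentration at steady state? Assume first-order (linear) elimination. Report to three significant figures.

419 mg/h

Convert clearance: 300 mL/min × 60 min/h ÷ 1000 mL/L = 18.00 L/h
Rate = CL × Css = 18.00 × 23.3 = 419.4 mg/h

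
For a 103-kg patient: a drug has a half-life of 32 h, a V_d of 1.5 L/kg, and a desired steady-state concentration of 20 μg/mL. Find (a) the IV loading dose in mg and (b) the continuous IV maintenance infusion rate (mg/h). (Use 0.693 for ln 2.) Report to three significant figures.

(a) 3090 mg; (b) 66.9 mg/h

Total Vd = 1.5 × 103 = 154.5 L
LD = Vd × C = 154.5 × 20 = 3090 mg
CL = 0.693 × Vd / t½ = 0.693 × 154.5 / 32 = 3.346 L/h
Infusion rate = CL × Css = 3.346 × 20 = 66.92 mg/h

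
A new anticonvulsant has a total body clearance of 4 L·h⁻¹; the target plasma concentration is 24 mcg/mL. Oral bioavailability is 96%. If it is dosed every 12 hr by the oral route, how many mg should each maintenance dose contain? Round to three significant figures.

D = CL × Css × τ / F = 4.000 × 24 × 12 / 0.96 = 1200 mg

1200 mg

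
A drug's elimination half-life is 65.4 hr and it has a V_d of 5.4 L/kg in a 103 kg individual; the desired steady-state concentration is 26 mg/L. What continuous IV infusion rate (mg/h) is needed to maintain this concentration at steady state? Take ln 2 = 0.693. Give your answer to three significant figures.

Vd = 5.4 L/kg × 103 kg = 556.2 L
CL = ln 2 · Vd / t½ = 0.693 × 556.2 / 65.4 = 5.894 L/h
Infusion rate = CL × Css = 5.894 × 26 = 153.2 mg/h

153 mg/h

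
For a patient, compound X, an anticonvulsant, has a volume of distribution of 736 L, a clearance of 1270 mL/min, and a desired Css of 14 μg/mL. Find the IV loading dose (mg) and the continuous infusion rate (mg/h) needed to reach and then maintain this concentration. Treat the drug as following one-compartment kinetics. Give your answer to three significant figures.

(a) 10300 mg; (b) 1070 mg/h

Loading dose = Vd × C = 736.0 × 14 = 10300 mg
CL = 1270 mL/min = 1270 × 0.06 = 76.20 L/h
Infusion rate = 76.20 L/h × 14 mg/L = 1067 mg/h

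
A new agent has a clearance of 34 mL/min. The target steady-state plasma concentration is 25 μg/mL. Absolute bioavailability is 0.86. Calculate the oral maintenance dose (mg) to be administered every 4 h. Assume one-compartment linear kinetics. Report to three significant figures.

Convert clearance: 34 mL/min × 60 min/h ÷ 1000 mL/L = 2.040 L/h
At steady state, dose per interval replaces the amount cleared in that interval: F·D/τ = CL·Css.
D = CL × Css × τ / F = 2.040 × 25 × 4 / 0.86 = 237.2 mg

237 mg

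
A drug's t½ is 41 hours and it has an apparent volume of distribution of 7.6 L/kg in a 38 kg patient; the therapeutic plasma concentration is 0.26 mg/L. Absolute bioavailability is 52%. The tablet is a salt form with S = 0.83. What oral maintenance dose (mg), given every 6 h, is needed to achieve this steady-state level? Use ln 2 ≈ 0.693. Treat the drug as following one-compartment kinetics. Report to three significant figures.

Vd = 7.6 L/kg × 38 kg = 288.8 L
CL = ln 2 · Vd / t½ = 0.693 × 288.8 / 41 = 4.881 L/h
D = CL × Css × τ / F / S = 4.881 × 0.26 × 6 / 0.52 / 0.83 = 17.64 mg

17.6 mg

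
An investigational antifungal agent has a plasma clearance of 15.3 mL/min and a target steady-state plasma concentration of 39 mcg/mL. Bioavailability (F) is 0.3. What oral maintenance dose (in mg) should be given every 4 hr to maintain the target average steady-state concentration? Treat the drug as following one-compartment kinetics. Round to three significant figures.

477 mg

CL = 15.3 mL/min × 60/1000 = 0.9180 L/h
D = CL × Css × τ / F = 0.9180 × 39 × 4 / 0.3 = 477.4 mg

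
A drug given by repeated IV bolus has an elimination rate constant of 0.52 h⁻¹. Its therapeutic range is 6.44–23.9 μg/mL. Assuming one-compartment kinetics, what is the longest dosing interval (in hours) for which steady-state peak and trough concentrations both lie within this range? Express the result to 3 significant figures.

Between IV bolus doses, concentration decays as C = C₀·e^(−kτ), so C_peak/C_trough = e^(kτ).
τ_max = ln(C_peak/C_trough) / k = ln(23.9/6.44) / 0.5200 = 1.311 / 0.5200 = 2.521 h

2.52 h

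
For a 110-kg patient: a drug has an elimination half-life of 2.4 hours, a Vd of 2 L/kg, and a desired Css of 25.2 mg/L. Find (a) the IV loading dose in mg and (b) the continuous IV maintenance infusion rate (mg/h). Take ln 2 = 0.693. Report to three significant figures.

(a) 5540 mg; (b) 1600 mg/h

Vd(total) = 110 kg × 2 L/kg = 220.0 L
LD = Vd × C = 220.0 × 25.2 = 5544 mg
CL = 0.693 × Vd / t½ = 0.693 × 220.0 / 2.4 = 63.53 L/h
Infusion rate = CL × Css = 63.53 × 25.2 = 1601 mg/h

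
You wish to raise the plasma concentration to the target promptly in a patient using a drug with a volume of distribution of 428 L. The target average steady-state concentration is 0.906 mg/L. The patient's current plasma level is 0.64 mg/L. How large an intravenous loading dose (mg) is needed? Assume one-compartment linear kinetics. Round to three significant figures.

Concentration deficit ΔC = 0.906 − 0.64 = 0.2660 mg/L
LD = Vd × ΔC = 428.0 × 0.2660 = 113.8 mg

114 mg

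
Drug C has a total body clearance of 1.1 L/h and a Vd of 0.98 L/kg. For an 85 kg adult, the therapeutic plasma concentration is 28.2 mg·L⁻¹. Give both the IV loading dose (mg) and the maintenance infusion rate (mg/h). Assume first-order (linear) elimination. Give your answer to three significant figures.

(a) 2350 mg; (b) 31.0 mg/h

Vd(total) = 85 kg × 0.98 L/kg = 83.30 L
Loading dose = Vd × C = 83.30 × 28.2 = 2349 mg
Infusion rate = 1.100 L/h × 28.2 mg/L = 31.02 mg/h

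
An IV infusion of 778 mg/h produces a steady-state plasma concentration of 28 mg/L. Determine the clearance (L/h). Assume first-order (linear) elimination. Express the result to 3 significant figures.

At steady state, infusion rate = CL × Css, so CL = rate / Css.
CL = 778 / 28 = 27.79 L/h

27.8 L/h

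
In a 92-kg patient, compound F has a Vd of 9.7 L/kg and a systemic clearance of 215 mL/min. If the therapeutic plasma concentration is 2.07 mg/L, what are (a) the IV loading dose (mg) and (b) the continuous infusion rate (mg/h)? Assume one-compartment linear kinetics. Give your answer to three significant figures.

(a) 1850 mg; (b) 26.7 mg/h

Vd = 9.7 L/kg × 92 kg = 892.4 L
Loading dose = Vd × C = 892.4 × 2.07 = 1847 mg
CL = 215 mL/min × 60/1000 = 12.90 L/h
Maintenance: replace elimination → rate = CL × Css = 12.90 × 2.07 = 26.70 mg/h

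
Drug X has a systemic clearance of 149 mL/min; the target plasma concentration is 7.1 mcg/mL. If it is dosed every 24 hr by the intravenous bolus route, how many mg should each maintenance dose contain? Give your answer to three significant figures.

1520 mg

CL = 149 mL/min × 60/1000 = 8.940 L/h
D = CL × Css × τ = 8.940 × 7.1 × 24 = 1523 mg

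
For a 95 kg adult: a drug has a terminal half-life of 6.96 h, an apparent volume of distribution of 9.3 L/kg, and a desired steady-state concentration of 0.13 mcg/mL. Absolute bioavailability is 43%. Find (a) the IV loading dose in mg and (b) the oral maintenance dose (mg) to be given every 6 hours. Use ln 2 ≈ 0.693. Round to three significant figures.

(a) 115 mg; (b) 160 mg

Vd = 9.3 L/kg × 95 kg = 883.5 L
LD = Vd × C = 883.5 × 0.13 = 114.9 mg
CL = 0.693 × Vd / t½ = 0.693 × 883.5 / 6.96 = 87.97 L/h
D = CL × Css × τ / F = 87.97 × 0.13 × 6 / 0.43 = 159.6 mg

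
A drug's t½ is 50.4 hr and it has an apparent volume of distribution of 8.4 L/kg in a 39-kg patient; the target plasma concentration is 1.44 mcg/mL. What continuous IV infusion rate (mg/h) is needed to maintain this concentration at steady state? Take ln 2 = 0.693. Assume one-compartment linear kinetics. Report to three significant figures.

6.49 mg/h

Vd(total) = 39 kg × 8.4 L/kg = 327.6 L
k = 0.693/50.4 = 0.01375 h⁻¹, so CL = k·Vd = 0.01375 × 327.6 = 4.505 L/h
Infusion rate = CL × Css = 4.505 × 1.44 = 6.487 mg/h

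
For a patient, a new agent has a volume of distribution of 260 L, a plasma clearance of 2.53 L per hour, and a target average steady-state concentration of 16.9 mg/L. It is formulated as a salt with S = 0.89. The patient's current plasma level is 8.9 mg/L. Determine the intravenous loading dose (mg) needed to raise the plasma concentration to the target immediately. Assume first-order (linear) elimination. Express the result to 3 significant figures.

2340 mg

The loading dose fills Vd to the target concentration.
Concentration deficit ΔC = 16.9 − 8.9 = 8.000 mg/L
LD = Vd × ΔC / S = 260.0 × 8.000 / 0.89 = 2337 mg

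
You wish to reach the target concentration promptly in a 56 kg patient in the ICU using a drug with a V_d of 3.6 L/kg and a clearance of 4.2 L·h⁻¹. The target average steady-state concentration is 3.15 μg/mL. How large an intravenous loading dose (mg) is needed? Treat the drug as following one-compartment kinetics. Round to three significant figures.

Vd(total) = 56 kg × 3.6 L/kg = 201.6 L
LD = Vd × C = 201.6 × 3.150 = 635.0 mg

635 mg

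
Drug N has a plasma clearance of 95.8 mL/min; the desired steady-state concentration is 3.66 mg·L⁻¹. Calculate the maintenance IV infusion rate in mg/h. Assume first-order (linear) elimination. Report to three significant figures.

21.0 mg/h

Convert clearance: 95.8 mL/min × 60 min/h ÷ 1000 mL/L = 5.748 L/h
At steady state, infusion rate equals elimination rate: rate in = CL × Css.
Infusion rate = CL · Css = 5.748 L/h × 3.66 mg/L = 21.04 mg/h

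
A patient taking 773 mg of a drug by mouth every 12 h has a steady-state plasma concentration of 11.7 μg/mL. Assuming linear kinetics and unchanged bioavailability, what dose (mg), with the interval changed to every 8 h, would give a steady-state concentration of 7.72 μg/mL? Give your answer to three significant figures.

340 mg

With linear kinetics, Css is proportional to dose rate (D/τ) at fixed clearance.
D₂ = D₁ × (Css,target / Css,current) × (τ₂/τ₁) = 773 × (7.72/11.7) × (8/12) = 340.0 mg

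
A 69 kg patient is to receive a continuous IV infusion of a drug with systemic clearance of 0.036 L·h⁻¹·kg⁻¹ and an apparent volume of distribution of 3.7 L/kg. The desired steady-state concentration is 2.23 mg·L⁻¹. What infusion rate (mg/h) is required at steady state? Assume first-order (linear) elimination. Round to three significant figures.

5.54 mg/h

CL = 0.036 L·h⁻¹·kg⁻¹ × 69 kg = 2.484 L/h
R₀ = 2.484 × 2.23 = 5.539 mg/h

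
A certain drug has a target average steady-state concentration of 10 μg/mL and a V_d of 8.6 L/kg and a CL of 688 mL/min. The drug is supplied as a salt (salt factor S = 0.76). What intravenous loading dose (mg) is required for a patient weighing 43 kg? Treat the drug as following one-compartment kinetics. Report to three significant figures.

4870 mg

Total Vd = 8.6 × 43 = 369.8 L
LD = Vd × C / S = 369.8 × 10.00 / 0.76 = 4866 mg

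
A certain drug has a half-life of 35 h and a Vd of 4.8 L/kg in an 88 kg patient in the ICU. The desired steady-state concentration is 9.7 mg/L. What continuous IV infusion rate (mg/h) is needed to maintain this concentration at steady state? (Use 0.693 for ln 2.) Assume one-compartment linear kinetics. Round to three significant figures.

Total Vd = 4.8 × 88 = 422.4 L
CL = 0.693 × Vd / t½ = 0.693 × 422.4 / 35 = 8.364 L/h
Infusion rate = CL × Css = 8.364 × 9.7 = 81.13 mg/h

81.1 mg/h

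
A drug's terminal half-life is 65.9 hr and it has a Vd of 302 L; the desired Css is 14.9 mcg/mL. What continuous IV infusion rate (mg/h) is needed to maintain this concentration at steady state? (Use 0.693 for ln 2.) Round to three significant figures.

CL = ln 2 · Vd / t½ = 0.693 × 302.0 / 65.9 = 3.176 L/h
Infusion rate = CL × Css = 3.176 × 14.9 = 47.32 mg/h

47.3 mg/h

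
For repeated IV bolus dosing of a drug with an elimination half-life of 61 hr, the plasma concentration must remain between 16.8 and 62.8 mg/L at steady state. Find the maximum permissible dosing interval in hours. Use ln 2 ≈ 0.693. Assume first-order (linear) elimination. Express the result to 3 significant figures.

k = 0.693 / t½ = 0.693 / 61 = 0.01136 h⁻¹
Between IV bolus doses, concentration decays as C = C₀·e^(−kτ), so C_peak/C_trough = e^(kτ).
τ_max = ln(C_peak/C_trough) / k = ln(62.8/16.8) / 0.01136 = 1.319 / 0.01136 = 116.1 h

116 h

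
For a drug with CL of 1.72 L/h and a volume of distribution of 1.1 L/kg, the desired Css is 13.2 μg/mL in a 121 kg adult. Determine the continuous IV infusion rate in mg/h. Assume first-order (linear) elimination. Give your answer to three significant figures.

R₀ = 1.720 × 13.2 = 22.70 mg/h

22.7 mg/h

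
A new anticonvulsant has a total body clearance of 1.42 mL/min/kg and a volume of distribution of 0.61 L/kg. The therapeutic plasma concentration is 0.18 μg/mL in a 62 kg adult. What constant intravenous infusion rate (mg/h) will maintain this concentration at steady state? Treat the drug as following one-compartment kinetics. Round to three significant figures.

0.951 mg/h

CL = 1.42 mL/min/kg × 62 kg = 88.04 mL/min = 88.04 × 60/1000 = 5.282 L/h
Rate = CL × Css = 5.282 × 0.18 = 0.9508 mg/h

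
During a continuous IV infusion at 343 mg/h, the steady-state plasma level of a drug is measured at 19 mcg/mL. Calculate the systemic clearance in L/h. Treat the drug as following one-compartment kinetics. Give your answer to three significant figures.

18.1 L/h

At steady state, infusion rate = CL × Css, so CL = rate / Css.
CL = 343 / 19 = 18.05 L/h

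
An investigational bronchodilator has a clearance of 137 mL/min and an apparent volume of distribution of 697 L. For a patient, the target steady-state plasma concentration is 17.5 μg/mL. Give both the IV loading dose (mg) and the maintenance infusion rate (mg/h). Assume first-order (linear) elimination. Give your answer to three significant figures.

(a) 12200 mg; (b) 144 mg/h

LD = Vd · C_target = 697.0 × 17.5 = 12200 mg
CL = 137 mL/min × 60/1000 = 8.220 L/h
Maintenance infusion rate = CL × Css = 8.220 × 17.5 = 143.9 mg/h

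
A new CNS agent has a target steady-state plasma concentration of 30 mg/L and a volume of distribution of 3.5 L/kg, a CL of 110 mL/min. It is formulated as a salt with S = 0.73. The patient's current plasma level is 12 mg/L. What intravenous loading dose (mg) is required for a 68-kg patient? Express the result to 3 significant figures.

5870 mg

Vd(total) = 68 kg × 3.5 L/kg = 238.0 L
Loading dose depends on Vd (not clearance): it fills the distribution volume.
Concentration deficit ΔC = 30 − 12 = 18.00 mg/L
LD = Vd × ΔC / S = 238.0 × 18.00 / 0.73 = 5868 mg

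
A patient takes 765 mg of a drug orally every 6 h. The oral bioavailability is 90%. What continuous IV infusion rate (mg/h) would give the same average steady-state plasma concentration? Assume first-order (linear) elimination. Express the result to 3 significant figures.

Equivalent systemic input: infusion rate = F·D/τ.
Rate = 0.9 × 765 / 6 = 114.8 mg/h

115 mg/h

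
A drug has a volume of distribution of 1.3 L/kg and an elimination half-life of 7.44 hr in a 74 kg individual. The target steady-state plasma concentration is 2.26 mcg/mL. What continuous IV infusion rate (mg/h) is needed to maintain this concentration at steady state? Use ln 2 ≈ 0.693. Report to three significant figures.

Vd(total) = 74 kg × 1.3 L/kg = 96.20 L
CL = ln 2 · Vd / t½ = 0.693 × 96.20 / 7.44 = 8.961 L/h
Infusion rate = CL × Css = 8.961 × 2.26 = 20.25 mg/h

20.3 mg/h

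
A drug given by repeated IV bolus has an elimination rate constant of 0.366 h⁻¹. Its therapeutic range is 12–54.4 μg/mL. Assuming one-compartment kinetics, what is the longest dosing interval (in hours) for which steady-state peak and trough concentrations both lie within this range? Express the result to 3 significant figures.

4.13 h

Between IV bolus doses, concentration decays as C = C₀·e^(−kτ), so C_peak/C_trough = e^(kτ).
τ_max = ln(C_peak/C_trough) / k = ln(54.4/12) / 0.3660 = 1.511 / 0.3660 = 4.128 h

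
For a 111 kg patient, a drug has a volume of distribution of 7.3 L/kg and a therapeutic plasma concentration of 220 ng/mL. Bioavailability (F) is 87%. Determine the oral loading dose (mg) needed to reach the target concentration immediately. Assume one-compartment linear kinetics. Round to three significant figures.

Total Vd = 7.3 × 111 = 810.3 L
C = 220 ng/mL = 0.2200 mg/L
The loading dose fills Vd to the target concentration.
LD = Vd × C / F = 810.3 × 0.2200 / 0.87 = 204.9 mg

205 mg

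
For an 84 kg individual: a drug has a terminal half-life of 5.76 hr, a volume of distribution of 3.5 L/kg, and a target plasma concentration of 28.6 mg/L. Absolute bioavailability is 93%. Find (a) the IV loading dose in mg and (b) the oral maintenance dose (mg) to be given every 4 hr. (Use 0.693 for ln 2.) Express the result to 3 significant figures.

Vd(total) = 84 kg × 3.5 L/kg = 294.0 L
LD = Vd × C = 294.0 × 28.6 = 8408 mg
CL = 0.693 × Vd / t½ = 0.693 × 294.0 / 5.76 = 35.37 L/h
D = CL × Css × τ / F = 35.37 × 28.6 × 4 / 0.93 = 4351 mg

(a) 8410 mg; (b) 4350 mg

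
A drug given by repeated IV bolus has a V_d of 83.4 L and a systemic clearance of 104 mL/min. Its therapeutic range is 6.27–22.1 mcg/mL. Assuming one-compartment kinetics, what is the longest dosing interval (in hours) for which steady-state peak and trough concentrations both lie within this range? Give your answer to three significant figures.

16.8 h

Convert clearance: 104 mL/min × 60 min/h ÷ 1000 mL/L = 6.240 L/h
k = CL / Vd = 6.240 / 83.40 = 0.07482 h⁻¹
Between IV bolus doses, concentration decays as C = C₀·e^(−kτ), so C_peak/C_trough = e^(kτ).
τ_max = ln(C_peak/C_trough) / k = ln(22.1/6.27) / 0.07482 = 1.260 / 0.07482 = 16.84 h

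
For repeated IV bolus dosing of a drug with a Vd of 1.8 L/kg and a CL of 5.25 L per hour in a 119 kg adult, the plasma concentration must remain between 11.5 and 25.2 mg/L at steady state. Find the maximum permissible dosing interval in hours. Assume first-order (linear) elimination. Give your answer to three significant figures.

32.0 h

Vd(total) = 119 kg × 1.8 L/kg = 214.2 L
k = CL / Vd = 5.250 / 214.2 = 0.02451 h⁻¹
Between IV bolus doses, concentration decays as C = C₀·e^(−kτ), so C_peak/C_trough = e^(kτ).
τ_max = ln(C_peak/C_trough) / k = ln(25.2/11.5) / 0.02451 = 0.7845 / 0.02451 = 32.01 h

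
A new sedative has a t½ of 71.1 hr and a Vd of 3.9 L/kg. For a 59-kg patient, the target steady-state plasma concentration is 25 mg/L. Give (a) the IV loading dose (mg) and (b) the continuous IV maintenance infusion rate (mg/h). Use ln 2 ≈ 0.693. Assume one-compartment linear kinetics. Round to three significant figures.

Vd(total) = 59 kg × 3.9 L/kg = 230.1 L
LD = Vd × C = 230.1 × 25 = 5753 mg
CL = 0.693 × Vd / t½ = 0.693 × 230.1 / 71.1 = 2.243 L/h
Infusion rate = CL × Css = 2.243 × 25 = 56.08 mg/h

(a) 5750 mg; (b) 56.1 mg/h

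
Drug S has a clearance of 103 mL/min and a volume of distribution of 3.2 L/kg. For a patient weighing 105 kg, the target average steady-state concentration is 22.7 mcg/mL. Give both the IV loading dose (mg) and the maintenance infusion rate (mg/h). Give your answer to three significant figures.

Vd(total) = 105 kg × 3.2 L/kg = 336.0 L
Loading: fill Vd to C_target → 336.0 L × 22.7 mg/L = 7627 mg
Convert clearance: 103 mL/min × 60 min/h ÷ 1000 mL/L = 6.180 L/h
Infusion rate = 6.180 L/h × 22.7 mg/L = 140.3 mg/h

(a) 7630 mg; (b) 140 mg/h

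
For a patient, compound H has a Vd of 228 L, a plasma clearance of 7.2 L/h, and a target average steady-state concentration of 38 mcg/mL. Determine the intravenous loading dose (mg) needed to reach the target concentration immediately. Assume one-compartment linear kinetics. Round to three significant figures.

8660 mg

The loading dose fills Vd to the target concentration.
LD = Vd × C = 228.0 × 38.00 = 8664 mg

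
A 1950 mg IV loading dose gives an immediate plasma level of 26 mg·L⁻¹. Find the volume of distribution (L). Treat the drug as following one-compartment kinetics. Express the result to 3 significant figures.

75.0 L

Immediately after an IV bolus, C₀ = Dose / Vd, so Vd = Dose / C₀.
Vd = 1950 / 26 = 75.00 L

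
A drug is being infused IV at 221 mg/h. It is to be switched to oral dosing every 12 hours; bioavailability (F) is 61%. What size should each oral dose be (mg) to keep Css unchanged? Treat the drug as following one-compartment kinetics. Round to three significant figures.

To maintain the same Css, the systemic dosing rate must be unchanged: F·D/τ = infusion rate.
D = rate × τ / F = 221 × 12 / 0.61 = 4348 mg

4350 mg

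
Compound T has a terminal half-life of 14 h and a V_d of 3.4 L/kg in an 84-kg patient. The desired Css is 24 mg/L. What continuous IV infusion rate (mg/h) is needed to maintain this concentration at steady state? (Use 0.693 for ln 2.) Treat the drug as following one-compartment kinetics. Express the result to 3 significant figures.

339 mg/h

Total Vd = 3.4 × 84 = 285.6 L
CL = ln 2 · Vd / t½ = 0.693 × 285.6 / 14 = 14.14 L/h
Infusion rate = CL × Css = 14.14 × 24 = 339.4 mg/h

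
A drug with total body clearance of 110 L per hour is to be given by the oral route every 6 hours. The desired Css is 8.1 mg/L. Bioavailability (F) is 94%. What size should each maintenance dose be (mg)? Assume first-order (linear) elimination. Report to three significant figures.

5690 mg

D = CL × Css × τ / F = 110.0 × 8.1 × 6 / 0.94 = 5687 mg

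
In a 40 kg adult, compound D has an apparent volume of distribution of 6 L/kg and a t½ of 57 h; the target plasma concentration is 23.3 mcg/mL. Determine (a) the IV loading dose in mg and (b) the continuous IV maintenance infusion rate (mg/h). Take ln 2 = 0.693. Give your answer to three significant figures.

(a) 5590 mg; (b) 68.0 mg/h

Total Vd = 6 × 40 = 240.0 L
LD = Vd × C = 240.0 × 23.3 = 5592 mg
CL = 0.693 × Vd / t½ = 0.693 × 240.0 / 57 = 2.918 L/h
Infusion rate = CL × Css = 2.918 × 23.3 = 67.99 mg/h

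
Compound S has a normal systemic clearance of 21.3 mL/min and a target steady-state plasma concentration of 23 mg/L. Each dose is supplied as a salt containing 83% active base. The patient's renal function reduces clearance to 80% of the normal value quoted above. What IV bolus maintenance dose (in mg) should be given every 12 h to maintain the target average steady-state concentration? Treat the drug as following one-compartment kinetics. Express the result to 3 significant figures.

340 mg

Convert clearance: 21.3 mL/min × 60 min/h ÷ 1000 mL/L = 1.278 L/h
Patient clearance = 0.8 × 1.278 = 1.022 L/h
At steady state, dose per interval replaces the amount cleared in that interval: S·D/τ = CL·Css.
D = CL × Css × τ / S = 1.022 × 23 × 12 / 0.83 = 339.8 mg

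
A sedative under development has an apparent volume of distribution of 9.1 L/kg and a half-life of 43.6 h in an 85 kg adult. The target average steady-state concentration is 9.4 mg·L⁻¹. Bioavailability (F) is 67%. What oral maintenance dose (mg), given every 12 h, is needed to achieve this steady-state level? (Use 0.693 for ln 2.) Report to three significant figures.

Total Vd = 9.1 × 85 = 773.5 L
k = 0.693/43.6 = 0.01589 h⁻¹, so CL = k·Vd = 0.01589 × 773.5 = 12.29 L/h
D = CL × Css × τ / F = 12.29 × 9.4 × 12 / 0.67 = 2069 mg

2070 mg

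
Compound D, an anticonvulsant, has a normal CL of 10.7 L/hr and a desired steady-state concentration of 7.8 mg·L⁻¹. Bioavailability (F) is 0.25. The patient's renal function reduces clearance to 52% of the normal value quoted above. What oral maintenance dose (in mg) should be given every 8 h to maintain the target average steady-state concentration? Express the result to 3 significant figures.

Patient clearance = 0.52 × 10.70 = 5.564 L/h
D = CL × Css × τ / F = 5.564 × 7.8 × 8 / 0.25 = 1389 mg

1390 mg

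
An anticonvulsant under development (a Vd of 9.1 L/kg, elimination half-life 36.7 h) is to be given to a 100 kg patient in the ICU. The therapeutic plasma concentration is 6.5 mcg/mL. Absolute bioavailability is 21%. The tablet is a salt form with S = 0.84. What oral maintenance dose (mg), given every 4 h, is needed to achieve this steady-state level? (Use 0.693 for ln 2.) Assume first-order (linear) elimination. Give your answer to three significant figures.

Vd = 9.1 L/kg × 100 kg = 910.0 L
CL = 0.693 × Vd / t½ = 0.693 × 910.0 / 36.7 = 17.18 L/h
D = CL × Css × τ / F / S = 17.18 × 6.5 × 4 / 0.21 / 0.84 = 2532 mg

2530 mg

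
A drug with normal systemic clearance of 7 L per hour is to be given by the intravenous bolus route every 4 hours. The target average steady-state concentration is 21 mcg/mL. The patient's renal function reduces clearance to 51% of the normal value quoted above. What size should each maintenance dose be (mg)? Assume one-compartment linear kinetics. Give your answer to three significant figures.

Patient clearance = 0.51 × 7.000 = 3.570 L/h
D = CL × Css × τ = 3.570 × 21 × 4 = 299.9 mg

300 mg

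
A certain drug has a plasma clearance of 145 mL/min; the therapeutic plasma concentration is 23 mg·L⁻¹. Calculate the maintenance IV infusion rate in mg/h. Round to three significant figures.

200 mg/h

CL = 145 mL/min = 145 × 0.06 = 8.700 L/h
Infusion rate = CL · Css = 8.700 L/h × 23 mg/L = 200.1 mg/h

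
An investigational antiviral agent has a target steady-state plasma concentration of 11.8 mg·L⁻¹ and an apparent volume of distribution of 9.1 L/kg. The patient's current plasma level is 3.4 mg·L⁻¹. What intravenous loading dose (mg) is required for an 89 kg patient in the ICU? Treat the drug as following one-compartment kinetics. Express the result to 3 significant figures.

Vd = 9.1 L/kg × 89 kg = 809.9 L
Concentration deficit ΔC = 11.8 − 3.4 = 8.400 mg/L
LD = Vd × ΔC = 809.9 × 8.400 = 6803 mg

6800 mg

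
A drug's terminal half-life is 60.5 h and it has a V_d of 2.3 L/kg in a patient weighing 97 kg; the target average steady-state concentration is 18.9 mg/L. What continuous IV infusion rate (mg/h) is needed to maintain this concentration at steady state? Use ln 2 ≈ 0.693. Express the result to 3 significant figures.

48.3 mg/h

Total Vd = 2.3 × 97 = 223.1 L
CL = ln 2 · Vd / t½ = 0.693 × 223.1 / 60.5 = 2.556 L/h
Infusion rate = CL × Css = 2.556 × 18.9 = 48.31 mg/h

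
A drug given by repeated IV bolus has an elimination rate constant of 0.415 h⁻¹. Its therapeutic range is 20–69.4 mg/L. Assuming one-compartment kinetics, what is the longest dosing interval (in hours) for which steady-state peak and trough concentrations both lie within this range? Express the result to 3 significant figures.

3.00 h

Between IV bolus doses, concentration decays as C = C₀·e^(−kτ), so C_peak/C_trough = e^(kτ).
τ_max = ln(C_peak/C_trough) / k = ln(69.4/20) / 0.4150 = 1.244 / 0.4150 = 2.998 h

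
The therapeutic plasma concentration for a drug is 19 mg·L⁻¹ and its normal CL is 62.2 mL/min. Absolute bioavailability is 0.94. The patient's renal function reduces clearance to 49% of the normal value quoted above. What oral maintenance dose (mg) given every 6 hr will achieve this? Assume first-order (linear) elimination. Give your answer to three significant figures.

222 mg

CL = 62.2 mL/min = 62.2 × 0.06 = 3.732 L/h
Patient clearance = 0.49 × 3.732 = 1.829 L/h
D = CL × Css × τ / F = 1.829 × 19 × 6 / 0.94 = 221.8 mg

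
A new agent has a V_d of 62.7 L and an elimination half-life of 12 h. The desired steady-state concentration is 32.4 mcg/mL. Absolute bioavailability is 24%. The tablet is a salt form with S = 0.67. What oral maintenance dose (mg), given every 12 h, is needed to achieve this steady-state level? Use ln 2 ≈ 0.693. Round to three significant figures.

8760 mg

k = 0.693/12 = 0.05775 h⁻¹, so CL = k·Vd = 0.05775 × 62.70 = 3.621 L/h
D = CL × Css × τ / F / S = 3.621 × 32.4 × 12 / 0.24 / 0.67 = 8755 mg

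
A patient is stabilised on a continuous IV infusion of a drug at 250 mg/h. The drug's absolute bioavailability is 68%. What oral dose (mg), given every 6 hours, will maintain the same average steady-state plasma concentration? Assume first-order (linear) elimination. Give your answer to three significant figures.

2210 mg

To maintain the same Css, the systemic dosing rate must be unchanged: F·D/τ = infusion rate.
D = rate × τ / F = 250 × 6 / 0.68 = 2206 mg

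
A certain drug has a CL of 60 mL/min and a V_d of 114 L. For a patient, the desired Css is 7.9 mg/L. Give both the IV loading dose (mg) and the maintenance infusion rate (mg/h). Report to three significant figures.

Loading dose = Vd × C = 114.0 × 7.9 = 900.6 mg
CL = 60 mL/min × 60/1000 = 3.600 L/h
Maintenance infusion rate = CL × Css = 3.600 × 7.9 = 28.44 mg/h

(a) 901 mg; (b) 28.4 mg/h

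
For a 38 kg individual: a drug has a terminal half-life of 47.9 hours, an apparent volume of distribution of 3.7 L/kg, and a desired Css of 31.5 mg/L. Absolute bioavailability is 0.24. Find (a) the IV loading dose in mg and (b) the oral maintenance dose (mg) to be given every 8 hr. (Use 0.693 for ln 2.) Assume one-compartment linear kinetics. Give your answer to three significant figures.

Vd = 3.7 L/kg × 38 kg = 140.6 L
LD = Vd × C = 140.6 × 31.5 = 4429 mg
CL = 0.693 × Vd / t½ = 0.693 × 140.6 / 47.9 = 2.034 L/h
D = CL × Css × τ / F = 2.034 × 31.5 × 8 / 0.24 = 2136 mg

(a) 4430 mg; (b) 2140 mg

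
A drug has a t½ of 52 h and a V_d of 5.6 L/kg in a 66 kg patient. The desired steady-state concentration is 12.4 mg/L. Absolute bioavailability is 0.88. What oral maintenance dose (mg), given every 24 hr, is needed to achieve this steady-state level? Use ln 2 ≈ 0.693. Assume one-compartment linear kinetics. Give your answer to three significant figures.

Vd = 5.6 L/kg × 66 kg = 369.6 L
CL = 0.693 × Vd / t½ = 0.693 × 369.6 / 52 = 4.926 L/h
D = CL × Css × τ / F = 4.926 × 12.4 × 24 / 0.88 = 1666 mg

1670 mg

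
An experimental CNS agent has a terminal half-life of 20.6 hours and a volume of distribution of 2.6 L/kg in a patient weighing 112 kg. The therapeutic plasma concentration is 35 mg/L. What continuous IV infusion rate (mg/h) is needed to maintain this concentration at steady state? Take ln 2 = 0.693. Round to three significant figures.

343 mg/h

Vd(total) = 112 kg × 2.6 L/kg = 291.2 L
CL = 0.693 × Vd / t½ = 0.693 × 291.2 / 20.6 = 9.796 L/h
Infusion rate = CL × Css = 9.796 × 35 = 342.9 mg/h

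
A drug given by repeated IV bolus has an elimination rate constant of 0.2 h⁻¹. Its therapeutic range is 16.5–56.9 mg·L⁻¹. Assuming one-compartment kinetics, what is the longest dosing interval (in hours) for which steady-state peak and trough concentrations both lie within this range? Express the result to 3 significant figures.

Between IV bolus doses, concentration decays as C = C₀·e^(−kτ), so C_peak/C_trough = e^(kτ).
τ_max = ln(C_peak/C_trough) / k = ln(56.9/16.5) / 0.2000 = 1.238 / 0.2000 = 6.190 h

6.19 h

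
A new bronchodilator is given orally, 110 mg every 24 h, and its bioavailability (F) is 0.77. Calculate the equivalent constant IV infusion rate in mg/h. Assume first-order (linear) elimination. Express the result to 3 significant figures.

3.53 mg/h

Equivalent systemic input: infusion rate = F·D/τ.
Rate = 0.77 × 110 / 24 = 3.529 mg/h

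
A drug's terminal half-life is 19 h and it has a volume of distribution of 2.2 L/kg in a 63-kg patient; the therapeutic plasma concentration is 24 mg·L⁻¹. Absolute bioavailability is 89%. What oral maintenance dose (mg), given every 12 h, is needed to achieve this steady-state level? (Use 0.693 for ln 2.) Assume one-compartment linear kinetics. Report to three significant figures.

1640 mg

Vd(total) = 63 kg × 2.2 L/kg = 138.6 L
CL = 0.693 × Vd / t½ = 0.693 × 138.6 / 19 = 5.055 L/h
D = CL × Css × τ / F = 5.055 × 24 × 12 / 0.89 = 1636 mg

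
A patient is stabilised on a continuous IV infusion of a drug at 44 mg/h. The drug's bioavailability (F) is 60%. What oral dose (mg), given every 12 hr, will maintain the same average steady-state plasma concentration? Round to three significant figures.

880 mg

To maintain the same Css, the systemic dosing rate must be unchanged: F·D/τ = infusion rate.
D = rate × τ / F = 44 × 12 / 0.6 = 880.0 mg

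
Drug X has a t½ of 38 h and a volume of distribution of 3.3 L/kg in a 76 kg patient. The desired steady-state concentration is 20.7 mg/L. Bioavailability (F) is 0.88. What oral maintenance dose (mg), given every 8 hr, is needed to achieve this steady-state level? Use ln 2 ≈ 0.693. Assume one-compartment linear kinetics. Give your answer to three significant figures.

861 mg

Vd(total) = 76 kg × 3.3 L/kg = 250.8 L
CL = ln 2 · Vd / t½ = 0.693 × 250.8 / 38 = 4.574 L/h
D = CL × Css × τ / F = 4.574 × 20.7 × 8 / 0.88 = 860.7 mg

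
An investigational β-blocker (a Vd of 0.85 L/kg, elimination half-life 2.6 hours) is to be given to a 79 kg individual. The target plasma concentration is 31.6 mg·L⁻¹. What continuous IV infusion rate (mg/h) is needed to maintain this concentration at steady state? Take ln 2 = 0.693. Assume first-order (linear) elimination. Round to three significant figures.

566 mg/h

Vd = 0.85 L/kg × 79 kg = 67.15 L
CL = 0.693 × Vd / t½ = 0.693 × 67.15 / 2.6 = 17.90 L/h
Infusion rate = CL × Css = 17.90 × 31.6 = 565.6 mg/h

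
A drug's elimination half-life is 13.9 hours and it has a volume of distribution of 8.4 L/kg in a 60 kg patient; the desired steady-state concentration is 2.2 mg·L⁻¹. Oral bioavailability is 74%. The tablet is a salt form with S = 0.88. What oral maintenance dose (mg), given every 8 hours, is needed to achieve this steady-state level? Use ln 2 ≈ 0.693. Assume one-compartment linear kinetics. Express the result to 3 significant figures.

679 mg

Total Vd = 8.4 × 60 = 504.0 L
CL = 0.693 × Vd / t½ = 0.693 × 504.0 / 13.9 = 25.13 L/h
D = CL × Css × τ / F / S = 25.13 × 2.2 × 8 / 0.74 / 0.88 = 679.2 mg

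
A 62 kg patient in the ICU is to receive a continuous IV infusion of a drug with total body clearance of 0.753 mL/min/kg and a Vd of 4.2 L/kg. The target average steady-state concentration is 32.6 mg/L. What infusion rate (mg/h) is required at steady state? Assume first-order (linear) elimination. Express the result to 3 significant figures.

CL = 0.753 mL/min/kg × 62 kg = 46.69 mL/min = 46.69 × 60/1000 = 2.801 L/h
Maintenance depends on clearance, not Vd — rate in must match rate out.
Rate = CL × Css = 2.801 × 32.6 = 91.31 mg/h

91.3 mg/h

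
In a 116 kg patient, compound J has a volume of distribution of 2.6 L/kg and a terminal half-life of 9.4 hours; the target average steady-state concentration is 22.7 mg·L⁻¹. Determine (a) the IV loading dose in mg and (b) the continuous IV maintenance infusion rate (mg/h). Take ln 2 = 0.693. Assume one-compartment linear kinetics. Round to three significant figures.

(a) 6850 mg; (b) 505 mg/h

Vd = 2.6 L/kg × 116 kg = 301.6 L
LD = Vd × C = 301.6 × 22.7 = 6846 mg
CL = 0.693 × Vd / t½ = 0.693 × 301.6 / 9.4 = 22.23 L/h
Infusion rate = CL × Css = 22.23 × 22.7 = 504.6 mg/h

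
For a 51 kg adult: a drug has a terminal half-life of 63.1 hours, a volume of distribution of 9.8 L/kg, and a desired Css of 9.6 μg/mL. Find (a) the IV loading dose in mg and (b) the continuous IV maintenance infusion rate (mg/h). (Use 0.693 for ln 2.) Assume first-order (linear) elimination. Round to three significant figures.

Vd(total) = 51 kg × 9.8 L/kg = 499.8 L
LD = Vd × C = 499.8 × 9.6 = 4798 mg
CL = 0.693 × Vd / t½ = 0.693 × 499.8 / 63.1 = 5.489 L/h
Infusion rate = CL × Css = 5.489 × 9.6 = 52.69 mg/h

(a) 4800 mg; (b) 52.7 mg/h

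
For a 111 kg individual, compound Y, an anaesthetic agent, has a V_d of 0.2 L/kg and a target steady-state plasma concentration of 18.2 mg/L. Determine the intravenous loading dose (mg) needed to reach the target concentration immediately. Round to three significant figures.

Vd = 0.2 L/kg × 111 kg = 22.20 L
The loading dose fills Vd to the target concentration.
LD = Vd × C = 22.20 × 18.20 = 404.0 mg

404 mg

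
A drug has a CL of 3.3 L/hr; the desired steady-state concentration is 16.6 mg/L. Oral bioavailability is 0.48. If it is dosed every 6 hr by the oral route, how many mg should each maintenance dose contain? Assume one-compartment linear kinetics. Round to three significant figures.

D = CL × Css × τ / F = 3.300 × 16.6 × 6 / 0.48 = 684.8 mg

685 mg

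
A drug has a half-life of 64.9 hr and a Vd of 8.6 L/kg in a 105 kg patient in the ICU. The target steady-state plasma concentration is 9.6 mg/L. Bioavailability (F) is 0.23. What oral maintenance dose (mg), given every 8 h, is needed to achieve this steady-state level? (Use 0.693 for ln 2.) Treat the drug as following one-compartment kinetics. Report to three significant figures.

3220 mg

Total Vd = 8.6 × 105 = 903.0 L
CL = 0.693 × Vd / t½ = 0.693 × 903.0 / 64.9 = 9.642 L/h
D = CL × Css × τ / F = 9.642 × 9.6 × 8 / 0.23 = 3220 mg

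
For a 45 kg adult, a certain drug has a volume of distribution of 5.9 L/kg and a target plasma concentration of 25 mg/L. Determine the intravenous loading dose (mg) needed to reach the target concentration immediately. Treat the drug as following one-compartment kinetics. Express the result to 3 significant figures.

6640 mg

Total Vd = 5.9 × 45 = 265.5 L
LD = Vd × C = 265.5 × 25.00 = 6638 mg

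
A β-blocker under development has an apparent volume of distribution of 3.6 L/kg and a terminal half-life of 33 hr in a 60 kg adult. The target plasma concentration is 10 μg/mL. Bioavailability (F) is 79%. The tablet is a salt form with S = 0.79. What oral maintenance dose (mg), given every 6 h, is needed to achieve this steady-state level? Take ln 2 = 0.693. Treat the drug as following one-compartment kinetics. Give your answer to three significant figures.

Vd(total) = 60 kg × 3.6 L/kg = 216.0 L
CL = 0.693 × Vd / t½ = 0.693 × 216.0 / 33 = 4.536 L/h
D = CL × Css × τ / F / S = 4.536 × 10 × 6 / 0.79 / 0.79 = 436.1 mg

436 mg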